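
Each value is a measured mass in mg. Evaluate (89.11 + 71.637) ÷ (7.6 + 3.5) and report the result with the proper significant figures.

89.11 + 71.637 = 160.747, limited to 2 d.p. → 5 s.f.; 7.6 + 3.5 = 11.1, limited to 1 d.p. → 3 s.f.
Carrying full precision, 160.747 ÷ 11.1 = 14.4817117117…; keep min(5, 3) = 3 s.f.
Rounded to 3 significant figures: 14.5.

14.5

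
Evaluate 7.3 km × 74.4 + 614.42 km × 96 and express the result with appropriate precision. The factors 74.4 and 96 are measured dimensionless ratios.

7.3 × 74.4 = 543.12 → 5.4 × 10² km (2 s.f., last digit at the 10^1 place).
614.42 × 96 = 58984.32 → 5.9 × 10⁴ km (2 s.f., last digit at the 10^3 place).
Sum: 59527.44 km; keep the coarser place, 10^3.
Result: 6.0 × 10⁴ km.

6.0 × 10⁴ km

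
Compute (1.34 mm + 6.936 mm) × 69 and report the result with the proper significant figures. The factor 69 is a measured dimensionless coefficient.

5.7 × 10^2 mm

1.34 mm + 6.936 mm = 8.276 mm; the sum is limited to 2 decimal places (3 s.f.).
Carrying full precision, 8.276 × 69 = 571.044 mm; 69 has 2 s.f., so the result keeps min(3, 2) = 2 s.f.
Rounded to 2 significant figures: 5.7 × 10^2 mm.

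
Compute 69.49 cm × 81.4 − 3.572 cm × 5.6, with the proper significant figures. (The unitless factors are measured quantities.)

5.64 × 10³ cm

69.49 × 81.4 = 5656.486 → 5.66 × 10³ cm (3 s.f., last digit at the 10^1 place).
3.572 × 5.6 = 20.0032 → 2.0 × 10¹ cm (2 s.f., last digit at the 10^0 place).
Difference: 5636.4828 cm; keep the coarser place, 10^1.
Result: 5.64 × 10³ cm.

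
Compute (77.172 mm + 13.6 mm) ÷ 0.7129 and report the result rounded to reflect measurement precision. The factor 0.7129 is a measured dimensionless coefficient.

127 mm

77.172 mm + 13.6 mm = 90.772 mm; the sum is limited to 1 decimal place (3 s.f.).
Carrying full precision, 90.772 ÷ 0.7129 = 127.327815963… mm; 0.7129 has 4 s.f., so the result keeps min(3, 4) = 3 s.f.
Rounded to 3 significant figures: 127 mm.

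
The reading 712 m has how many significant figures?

3

712: every digit is nonzero and significant.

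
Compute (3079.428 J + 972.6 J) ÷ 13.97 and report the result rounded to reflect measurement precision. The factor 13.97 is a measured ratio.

3079.428 J + 972.6 J = 4052.028 J; the sum is limited to 1 decimal place (5 s.f.).
Carrying full precision, 4052.028 ÷ 13.97 = 290.052111668… J; 13.97 has 4 s.f., so the result keeps min(5, 4) = 4 s.f.
Rounded to 4 significant figures: 290.1 J.

290.1 J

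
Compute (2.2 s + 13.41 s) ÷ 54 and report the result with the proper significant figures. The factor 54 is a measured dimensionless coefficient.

0.29 s

2.2 s + 13.41 s = 15.61 s; the sum is limited to 1 decimal place (3 s.f.).
Carrying full precision, 15.61 ÷ 54 = 0.289074074074… s; 54 has 2 s.f., so the result keeps min(3, 2) = 2 s.f.
Rounded to 2 significant figures: 0.29 s.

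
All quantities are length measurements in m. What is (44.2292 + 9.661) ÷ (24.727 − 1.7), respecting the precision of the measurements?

44.2292 + 9.661 = 53.8902, limited to 3 d.p. → 5 s.f.; 24.727 − 1.7 = 23.027, limited to 1 d.p. → 3 s.f.
Carrying full precision, 53.8902 ÷ 23.027 = 2.34030485951…; keep min(5, 3) = 3 s.f.
Rounded to 3 significant figures: 2.34.

2.34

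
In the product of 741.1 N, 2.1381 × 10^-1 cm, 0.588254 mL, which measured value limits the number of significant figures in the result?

741.1 N

741.1 N → 4 s.f.; 2.1381 × 10^-1 cm → 5 s.f.; 0.588254 mL → 6 s.f.
The fewest is 4 significant figures, from 741.1 N.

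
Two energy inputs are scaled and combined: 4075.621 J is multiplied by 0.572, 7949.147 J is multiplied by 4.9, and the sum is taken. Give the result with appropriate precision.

4075.621 × 0.572 = 2331.255212 → 2.33 × 10^3 J (3 s.f., last digit at the 10^1 place).
7949.147 × 4.9 = 38950.8203 → 3.9 × 10^4 J (2 s.f., last digit at the 10^3 place).
Sum: 41282.075512 J; keep the coarser place, 10^3.
Result: 4.1 × 10^4 J.

4.1 × 10^4 J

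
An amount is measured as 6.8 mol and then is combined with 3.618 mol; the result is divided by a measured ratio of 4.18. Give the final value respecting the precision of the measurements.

2.49 mol

6.8 mol + 3.618 mol = 10.418 mol; the sum is limited to 1 decimal place (3 s.f.).
Carrying full precision, 10.418 ÷ 4.18 = 2.49234449761… mol; 4.18 has 3 s.f., so the result keeps min(3, 3) = 3 s.f.
Rounded to 3 significant figures: 2.49 mol.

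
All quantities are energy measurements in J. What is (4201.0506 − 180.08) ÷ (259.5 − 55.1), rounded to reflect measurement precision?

19.67

4201.0506 − 180.08 = 4020.9706, limited to 2 d.p. → 6 s.f.; 259.5 − 55.1 = 204.4, limited to 1 d.p. → 4 s.f.
Carrying full precision, 4020.9706 ÷ 204.4 = 19.6720675147…; keep min(6, 4) = 4 s.f.
Rounded to 4 significant figures: 19.67.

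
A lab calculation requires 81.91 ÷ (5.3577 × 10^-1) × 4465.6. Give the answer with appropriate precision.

6.827 × 10^5

81.91 ÷ (5.3577 × 10^-1) × 4465.6 = 682713.283685…
Multiplication/division keeps the fewest significant figures: 81.91 → 4 s.f., 5.3577 × 10^-1 → 5 s.f., 4465.6 → 5 s.f.; limit is 4.
Rounded to 4 significant figures: 6.827 × 10^5.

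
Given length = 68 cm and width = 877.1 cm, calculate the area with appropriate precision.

6.0 × 10^4 cm²

area = 68 cm × 877.1 cm = 59642.8 cm².
68 has 2 significant figures; 877.1 has 4.
Division/multiplication keeps the fewest: 2 significant figures.
Rounded: 6.0 × 10^4 cm².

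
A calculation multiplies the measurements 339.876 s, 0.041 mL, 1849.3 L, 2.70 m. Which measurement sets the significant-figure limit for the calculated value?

0.041 mL

339.876 s → 6 s.f.; 0.041 mL → 2 s.f.; 1849.3 L → 5 s.f.; 2.70 m → 3 s.f.
The fewest is 2 significant figures, from 0.041 mL.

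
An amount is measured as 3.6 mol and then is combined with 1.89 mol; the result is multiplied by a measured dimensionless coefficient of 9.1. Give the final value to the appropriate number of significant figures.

5.0 × 10^1 mol

3.6 mol + 1.89 mol = 5.49 mol; the sum is limited to 1 decimal place (2 s.f.).
Carrying full precision, 5.49 × 9.1 = 49.959 mol; 9.1 has 2 s.f., so the result keeps min(2, 2) = 2 s.f.
Rounded to 2 significant figures: 5.0 × 10^1 mol.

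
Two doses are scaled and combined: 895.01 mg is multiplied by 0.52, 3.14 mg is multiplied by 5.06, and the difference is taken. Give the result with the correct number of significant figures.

895.01 × 0.52 = 465.4052 → 4.7 × 10² mg (2 s.f., last digit at the 10^1 place).
3.14 × 5.06 = 15.8884 → 15.9 mg (3 s.f., last digit at the 10^-1 place).
Difference: 449.5168 mg; keep the coarser place, 10^1.
Result: 4.5 × 10² mg.

4.5 × 10² mg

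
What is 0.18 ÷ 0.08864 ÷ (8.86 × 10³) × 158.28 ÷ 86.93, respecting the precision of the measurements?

0.18 ÷ 0.08864 ÷ (8.86 × 10³) × 158.28 ÷ 86.93 = 0.000417316347666…
Multiplication/division keeps the fewest significant figures: 0.18 → 2 s.f., 0.08864 → 4 s.f., 8.86 × 10³ → 3 s.f., 158.28 → 5 s.f., 86.93 → 4 s.f.; limit is 2.
Rounded to 2 significant figures: 4.2 × 10⁻⁴.

4.2 × 10⁻⁴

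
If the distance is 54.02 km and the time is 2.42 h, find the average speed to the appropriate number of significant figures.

average speed = 54.02 km ÷ 2.42 h = 22.3223140496… km/h.
54.02 has 4 significant figures; 2.42 has 3.
Division/multiplication keeps the fewest: 3 significant figures.
Rounded: 22.3 km/h.

22.3 km/h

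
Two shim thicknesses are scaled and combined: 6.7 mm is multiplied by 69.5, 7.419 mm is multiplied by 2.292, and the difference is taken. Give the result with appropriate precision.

4.5 × 10² mm

6.7 × 69.5 = 465.65 → 4.7 × 10² mm (2 s.f., last digit at the 10^1 place).
7.419 × 2.292 = 17.004348 → 17.00 mm (4 s.f., last digit at the 10^-2 place).
Difference: 448.645652 mm; keep the coarser place, 10^1.
Result: 4.5 × 10² mm.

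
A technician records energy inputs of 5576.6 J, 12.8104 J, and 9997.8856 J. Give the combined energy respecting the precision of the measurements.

15587.3 J

5576.6 J + 12.8104 J + 9997.8856 J = 15587.2960 J.
Addition/subtraction keeps the fewest decimal places: 5576.6 → 1 decimal place, 12.8104 → 4 decimal places, 9997.8856 → 4 decimal places; limit is 1.
Rounded to 1 decimal place: 15587.3 J.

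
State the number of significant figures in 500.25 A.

500.25: zeros between nonzero digits are significant.

5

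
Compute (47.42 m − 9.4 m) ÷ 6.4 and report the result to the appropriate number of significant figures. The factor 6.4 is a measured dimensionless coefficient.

47.42 m − 9.4 m = 38.02 m; the difference is limited to 1 decimal place (3 s.f.).
Carrying full precision, 38.02 ÷ 6.4 = 5.940625 m; 6.4 has 2 s.f., so the result keeps min(3, 2) = 2 s.f.
Rounded to 2 significant figures: 5.9 m.

5.9 m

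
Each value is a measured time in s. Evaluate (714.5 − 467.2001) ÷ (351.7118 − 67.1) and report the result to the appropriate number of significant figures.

714.5 − 467.2001 = 247.2999, limited to 1 d.p. → 4 s.f.; 351.7118 − 67.1 = 284.6118, limited to 1 d.p. → 4 s.f.
Carrying full precision, 247.2999 ÷ 284.6118 = 0.868902484015…; keep min(4, 4) = 4 s.f.
Rounded to 4 significant figures: 0.8689.

0.8689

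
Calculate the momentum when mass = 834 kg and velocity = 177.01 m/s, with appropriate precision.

1.48 × 10⁵ kg·m/s

momentum = 834 kg × 177.01 m/s = 147626.34 kg·m/s.
834 has 3 significant figures; 177.01 has 5.
Division/multiplication keeps the fewest: 3 significant figures.
Rounded: 1.48 × 10⁵ kg·m/s.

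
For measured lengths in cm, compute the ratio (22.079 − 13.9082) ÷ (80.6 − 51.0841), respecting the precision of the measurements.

22.079 − 13.9082 = 8.1708, limited to 3 d.p. → 4 s.f.; 80.6 − 51.0841 = 29.5159, limited to 1 d.p. → 3 s.f.
Carrying full precision, 8.1708 ÷ 29.5159 = 0.27682706609…; keep min(4, 3) = 3 s.f.
Rounded to 3 significant figures: 0.277.

0.277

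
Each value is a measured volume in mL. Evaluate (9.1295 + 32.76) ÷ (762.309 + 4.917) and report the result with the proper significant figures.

0.05460

9.1295 + 32.76 = 41.8895, limited to 2 d.p. → 4 s.f.; 762.309 + 4.917 = 767.226, limited to 3 d.p. → 6 s.f.
Carrying full precision, 41.8895 ÷ 767.226 = 0.0545986449886…; keep min(4, 6) = 4 s.f.
Rounded to 4 significant figures: 0.05460.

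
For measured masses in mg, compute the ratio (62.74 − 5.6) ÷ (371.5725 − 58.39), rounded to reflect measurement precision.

62.74 − 5.6 = 57.14, limited to 1 d.p. → 3 s.f.; 371.5725 − 58.39 = 313.1825, limited to 2 d.p. → 5 s.f.
Carrying full precision, 57.14 ÷ 313.1825 = 0.182449530226…; keep min(3, 5) = 3 s.f.
Rounded to 3 significant figures: 0.182.

0.182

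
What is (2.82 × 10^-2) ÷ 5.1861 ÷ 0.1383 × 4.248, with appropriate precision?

0.167

(2.82 × 10^-2) ÷ 5.1861 ÷ 0.1383 × 4.248 = 0.167020796162…
Multiplication/division keeps the fewest significant figures: 2.82 × 10^-2 → 3 s.f., 5.1861 → 5 s.f., 0.1383 → 4 s.f., 4.248 → 4 s.f.; limit is 3.
Rounded to 3 significant figures: 0.167.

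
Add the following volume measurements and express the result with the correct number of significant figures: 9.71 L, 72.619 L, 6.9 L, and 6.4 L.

9.71 L + 72.619 L + 6.9 L + 6.4 L = 95.629 L.
Addition/subtraction keeps the fewest decimal places: 9.71 → 2 decimal places, 72.619 → 3 decimal places, 6.9 → 1 decimal place, 6.4 → 1 decimal place; limit is 1.
Rounded to 1 decimal place: 95.6 L.

95.6 L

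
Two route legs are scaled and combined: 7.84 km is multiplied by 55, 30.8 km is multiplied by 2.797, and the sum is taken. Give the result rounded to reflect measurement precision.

5.2 × 10² km

7.84 × 55 = 431.2 → 4.3 × 10² km (2 s.f., last digit at the 10^1 place).
30.8 × 2.797 = 86.1476 → 86.1 km (3 s.f., last digit at the 10^-1 place).
Sum: 517.3476 km; keep the coarser place, 10^1.
Result: 5.2 × 10² km.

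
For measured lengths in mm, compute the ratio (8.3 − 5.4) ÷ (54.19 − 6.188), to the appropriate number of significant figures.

8.3 − 5.4 = 2.9, limited to 1 d.p. → 2 s.f.; 54.19 − 6.188 = 48.002, limited to 2 d.p. → 4 s.f.
Carrying full precision, 2.9 ÷ 48.002 = 0.0604141494104…; keep min(2, 4) = 2 s.f.
Rounded to 2 significant figures: 0.060.

0.060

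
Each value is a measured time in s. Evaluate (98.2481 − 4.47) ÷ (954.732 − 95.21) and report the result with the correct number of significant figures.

0.1091

98.2481 − 4.47 = 93.7781, limited to 2 d.p. → 4 s.f.; 954.732 − 95.21 = 859.522, limited to 2 d.p. → 5 s.f.
Carrying full precision, 93.7781 ÷ 859.522 = 0.109104944376…; keep min(4, 5) = 4 s.f.
Rounded to 4 significant figures: 0.1091.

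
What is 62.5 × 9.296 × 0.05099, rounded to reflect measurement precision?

62.5 × 9.296 × 0.05099 = 29.62519
Multiplication/division keeps the fewest significant figures: 62.5 → 3 s.f., 9.296 → 4 s.f., 0.05099 → 4 s.f.; limit is 3.
Rounded to 3 significant figures: 29.6.

29.6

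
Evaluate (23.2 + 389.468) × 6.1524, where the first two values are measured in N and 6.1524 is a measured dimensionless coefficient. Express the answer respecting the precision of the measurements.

23.2 N + 389.468 N = 412.668 N; the sum is limited to 1 decimal place (4 s.f.).
Carrying full precision, 412.668 × 6.1524 = 2538.8986032 N; 6.1524 has 5 s.f., so the result keeps min(4, 5) = 4 s.f.
Rounded to 4 significant figures: 2539 N.

2539 N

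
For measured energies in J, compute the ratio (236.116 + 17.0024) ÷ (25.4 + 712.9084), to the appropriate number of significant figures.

0.3428

236.116 + 17.0024 = 253.1184, limited to 3 d.p. → 6 s.f.; 25.4 + 712.9084 = 738.3084, limited to 1 d.p. → 4 s.f.
Carrying full precision, 253.1184 ÷ 738.3084 = 0.342835595532…; keep min(6, 4) = 4 s.f.
Rounded to 4 significant figures: 0.3428.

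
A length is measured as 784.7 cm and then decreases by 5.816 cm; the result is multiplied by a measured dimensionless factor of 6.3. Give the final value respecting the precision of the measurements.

4.9 × 10³ cm

784.7 cm − 5.816 cm = 778.884 cm; the difference is limited to 1 decimal place (4 s.f.).
Carrying full precision, 778.884 × 6.3 = 4906.9692 cm; 6.3 has 2 s.f., so the result keeps min(4, 2) = 2 s.f.
Rounded to 2 significant figures: 4.9 × 10³ cm.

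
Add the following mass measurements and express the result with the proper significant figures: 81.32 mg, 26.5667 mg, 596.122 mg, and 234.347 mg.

938.36 mg

81.32 mg + 26.5667 mg + 596.122 mg + 234.347 mg = 938.3557 mg.
Addition/subtraction keeps the fewest decimal places: 81.32 → 2 decimal places, 26.5667 → 4 decimal places, 596.122 → 3 decimal places, 234.347 → 3 decimal places; limit is 2.
Rounded to 2 decimal places: 938.36 mg.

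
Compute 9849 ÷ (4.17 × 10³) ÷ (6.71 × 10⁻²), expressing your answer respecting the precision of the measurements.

9849 ÷ (4.17 × 10³) ÷ (6.71 × 10⁻²) = 35.1992623487…
Multiplication/division keeps the fewest significant figures: 9849 → 4 s.f., 4.17 × 10³ → 3 s.f., 6.71 × 10⁻² → 3 s.f.; limit is 3.
Rounded to 3 significant figures: 35.2.

35.2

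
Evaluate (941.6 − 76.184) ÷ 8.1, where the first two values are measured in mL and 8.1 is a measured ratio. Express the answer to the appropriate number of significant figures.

1.1 × 10² mL

941.6 mL − 76.184 mL = 865.416 mL; the difference is limited to 1 decimal place (4 s.f.).
Carrying full precision, 865.416 ÷ 8.1 = 106.841481481… mL; 8.1 has 2 s.f., so the result keeps min(4, 2) = 2 s.f.
Rounded to 2 significant figures: 1.1 × 10² mL.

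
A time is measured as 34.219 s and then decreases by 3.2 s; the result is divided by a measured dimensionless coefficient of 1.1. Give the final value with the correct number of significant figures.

34.219 s − 3.2 s = 31.019 s; the difference is limited to 1 decimal place (3 s.f.).
Carrying full precision, 31.019 ÷ 1.1 = 28.1990909091… s; 1.1 has 2 s.f., so the result keeps min(3, 2) = 2 s.f.
Rounded to 2 significant figures: 28 s.

28 s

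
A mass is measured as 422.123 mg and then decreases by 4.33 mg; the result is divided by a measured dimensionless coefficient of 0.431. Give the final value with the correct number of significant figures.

9.69 × 10² mg

422.123 mg − 4.33 mg = 417.793 mg; the difference is limited to 2 decimal places (5 s.f.).
Carrying full precision, 417.793 ÷ 0.431 = 969.357308585… mg; 0.431 has 3 s.f., so the result keeps min(5, 3) = 3 s.f.
Rounded to 3 significant figures: 9.69 × 10² mg.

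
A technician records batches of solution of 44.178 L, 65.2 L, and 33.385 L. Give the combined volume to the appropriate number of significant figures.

142.8 L

44.178 L + 65.2 L + 33.385 L = 142.763 L.
Addition/subtraction keeps the fewest decimal places: 44.178 → 3 decimal places, 65.2 → 1 decimal place, 33.385 → 3 decimal places; limit is 1.
Rounded to 1 decimal place: 142.8 L.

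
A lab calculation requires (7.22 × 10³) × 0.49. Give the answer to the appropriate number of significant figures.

(7.22 × 10³) × 0.49 = 3537.8
Multiplication/division keeps the fewest significant figures: 7.22 × 10³ → 3 s.f., 0.49 → 2 s.f.; limit is 2.
Rounded to 2 significant figures: 3.5 × 10³.

3.5 × 10³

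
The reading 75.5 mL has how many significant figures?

3

75.5: every digit is nonzero and significant.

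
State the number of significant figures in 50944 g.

50944: zeros between nonzero digits are significant.

5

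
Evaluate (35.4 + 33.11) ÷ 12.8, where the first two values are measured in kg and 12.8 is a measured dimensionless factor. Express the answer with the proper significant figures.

5.35 kg

35.4 kg + 33.11 kg = 68.51 kg; the sum is limited to 1 decimal place (3 s.f.).
Carrying full precision, 68.51 ÷ 12.8 = 5.35234375 kg; 12.8 has 3 s.f., so the result keeps min(3, 3) = 3 s.f.
Rounded to 3 significant figures: 5.35 kg.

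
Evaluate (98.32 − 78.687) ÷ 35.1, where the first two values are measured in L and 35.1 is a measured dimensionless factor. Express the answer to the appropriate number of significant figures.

98.32 L − 78.687 L = 19.633 L; the difference is limited to 2 decimal places (4 s.f.).
Carrying full precision, 19.633 ÷ 35.1 = 0.559344729345… L; 35.1 has 3 s.f., so the result keeps min(4, 3) = 3 s.f.
Rounded to 3 significant figures: 0.559 L.

0.559 L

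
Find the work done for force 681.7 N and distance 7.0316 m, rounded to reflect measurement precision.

work done = 681.7 N × 7.0316 m = 4793.44172 J.
681.7 has 4 significant figures; 7.0316 has 5.
Division/multiplication keeps the fewest: 4 significant figures.
Rounded: 4793 J.

4793 J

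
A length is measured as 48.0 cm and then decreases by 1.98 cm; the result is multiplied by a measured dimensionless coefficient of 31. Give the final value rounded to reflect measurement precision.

1.4 × 10^3 cm

48.0 cm − 1.98 cm = 46.02 cm; the difference is limited to 1 decimal place (3 s.f.).
Carrying full precision, 46.02 × 31 = 1426.62 cm; 31 has 2 s.f., so the result keeps min(3, 2) = 2 s.f.
Rounded to 2 significant figures: 1.4 × 10^3 cm.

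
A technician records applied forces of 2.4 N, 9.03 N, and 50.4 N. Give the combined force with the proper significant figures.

2.4 N + 9.03 N + 50.4 N = 61.83 N.
Addition/subtraction keeps the fewest decimal places: 2.4 → 1 decimal place, 9.03 → 2 decimal places, 50.4 → 1 decimal place; limit is 1.
Rounded to 1 decimal place: 61.8 N.

61.8 N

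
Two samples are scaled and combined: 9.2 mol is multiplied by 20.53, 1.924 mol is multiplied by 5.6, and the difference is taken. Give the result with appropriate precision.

1.8 × 10^2 mol

9.2 × 20.53 = 188.876 → 1.9 × 10^2 mol (2 s.f., last digit at the 10^1 place).
1.924 × 5.6 = 10.7744 → 11 mol (2 s.f., last digit at the 10^0 place).
Difference: 178.1016 mol; keep the coarser place, 10^1.
Result: 1.8 × 10^2 mol.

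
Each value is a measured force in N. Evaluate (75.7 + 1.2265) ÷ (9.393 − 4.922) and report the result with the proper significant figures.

75.7 + 1.2265 = 76.9265, limited to 1 d.p. → 3 s.f.; 9.393 − 4.922 = 4.471, limited to 3 d.p. → 4 s.f.
Carrying full precision, 76.9265 ÷ 4.471 = 17.2056586893…; keep min(3, 4) = 3 s.f.
Rounded to 3 significant figures: 17.2.

17.2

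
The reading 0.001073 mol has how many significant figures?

4

0.001073: leading zeros are not significant; zeros between nonzero digits are significant.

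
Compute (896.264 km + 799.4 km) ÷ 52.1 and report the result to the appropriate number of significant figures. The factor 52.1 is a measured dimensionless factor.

32.5 km

896.264 km + 799.4 km = 1695.664 km; the sum is limited to 1 decimal place (5 s.f.).
Carrying full precision, 1695.664 ÷ 52.1 = 32.5463339731… km; 52.1 has 3 s.f., so the result keeps min(5, 3) = 3 s.f.
Rounded to 3 significant figures: 32.5 km.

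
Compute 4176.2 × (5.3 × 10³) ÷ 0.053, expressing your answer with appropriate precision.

4176.2 × (5.3 × 10³) ÷ 0.053 = 417620000
Multiplication/division keeps the fewest significant figures: 4176.2 → 5 s.f., 5.3 × 10³ → 2 s.f., 0.053 → 2 s.f.; limit is 2.
Rounded to 2 significant figures: 4.2 × 10⁸.

4.2 × 10⁸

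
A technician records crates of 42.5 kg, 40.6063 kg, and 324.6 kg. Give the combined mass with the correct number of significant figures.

42.5 kg + 40.6063 kg + 324.6 kg = 407.7063 kg.
Addition/subtraction keeps the fewest decimal places: 42.5 → 1 decimal place, 40.6063 → 4 decimal places, 324.6 → 1 decimal place; limit is 1.
Rounded to 1 decimal place: 407.7 kg.

407.7 kg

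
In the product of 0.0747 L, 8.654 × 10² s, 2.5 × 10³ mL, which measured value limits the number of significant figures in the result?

2.5 × 10³ mL

0.0747 L → 3 s.f.; 8.654 × 10² s → 4 s.f.; 2.5 × 10³ mL → 2 s.f.
The fewest is 2 significant figures, from 2.5 × 10³ mL.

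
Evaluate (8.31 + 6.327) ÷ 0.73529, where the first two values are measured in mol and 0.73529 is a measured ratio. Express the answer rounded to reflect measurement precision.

8.31 mol + 6.327 mol = 14.637 mol; the sum is limited to 2 decimal places (4 s.f.).
Carrying full precision, 14.637 ÷ 0.73529 = 19.906431476… mol; 0.73529 has 5 s.f., so the result keeps min(4, 5) = 4 s.f.
Rounded to 4 significant figures: 19.91 mol.

19.91 mol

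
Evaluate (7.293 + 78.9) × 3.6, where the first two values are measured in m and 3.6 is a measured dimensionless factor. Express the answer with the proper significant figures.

3.1 × 10² m

7.293 m + 78.9 m = 86.193 m; the sum is limited to 1 decimal place (3 s.f.).
Carrying full precision, 86.193 × 3.6 = 310.2948 m; 3.6 has 2 s.f., so the result keeps min(3, 2) = 2 s.f.
Rounded to 2 significant figures: 3.1 × 10² m.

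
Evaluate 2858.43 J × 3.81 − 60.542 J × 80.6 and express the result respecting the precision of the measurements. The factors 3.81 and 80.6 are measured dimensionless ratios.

6.0 × 10³ J

2858.43 × 3.81 = 10890.6183 → 1.09 × 10⁴ J (3 s.f., last digit at the 10^2 place).
60.542 × 80.6 = 4879.6852 → 4.88 × 10³ J (3 s.f., last digit at the 10^1 place).
Difference: 6010.9331 J; keep the coarser place, 10^2.
Result: 6.0 × 10³ J.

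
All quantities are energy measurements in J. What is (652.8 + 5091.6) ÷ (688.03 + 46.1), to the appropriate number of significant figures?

7.825

652.8 + 5091.6 = 5744.4, limited to 1 d.p. → 5 s.f.; 688.03 + 46.1 = 734.13, limited to 1 d.p. → 4 s.f.
Carrying full precision, 5744.4 ÷ 734.13 = 7.82477217931…; keep min(5, 4) = 4 s.f.
Rounded to 4 significant figures: 7.825.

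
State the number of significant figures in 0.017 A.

0.017: leading zeros are not significant.

2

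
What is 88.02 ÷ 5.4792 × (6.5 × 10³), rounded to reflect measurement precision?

1.0 × 10⁵

88.02 ÷ 5.4792 × (6.5 × 10³) = 104418.528252…
Multiplication/division keeps the fewest significant figures: 88.02 → 4 s.f., 5.4792 → 5 s.f., 6.5 × 10³ → 2 s.f.; limit is 2.
Rounded to 2 significant figures: 1.0 × 10⁵.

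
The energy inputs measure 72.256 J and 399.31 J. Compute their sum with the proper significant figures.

471.57 J

72.256 J + 399.31 J = 471.566 J.
Addition/subtraction keeps the fewest decimal places: 72.256 → 3 decimal places, 399.31 → 2 decimal places; limit is 2.
Rounded to 2 decimal places: 471.57 J.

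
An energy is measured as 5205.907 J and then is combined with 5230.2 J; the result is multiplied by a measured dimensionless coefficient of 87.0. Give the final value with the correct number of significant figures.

9.08 × 10^5 J

5205.907 J + 5230.2 J = 10436.107 J; the sum is limited to 1 decimal place (6 s.f.).
Carrying full precision, 10436.107 × 87.0 = 907941.309 J; 87.0 has 3 s.f., so the result keeps min(6, 3) = 3 s.f.
Rounded to 3 significant figures: 9.08 × 10^5 J.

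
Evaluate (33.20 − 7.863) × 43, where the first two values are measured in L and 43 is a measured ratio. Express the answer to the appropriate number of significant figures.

33.20 L − 7.863 L = 25.337 L; the difference is limited to 2 decimal places (4 s.f.).
Carrying full precision, 25.337 × 43 = 1089.491 L; 43 has 2 s.f., so the result keeps min(4, 2) = 2 s.f.
Rounded to 2 significant figures: 1.1 × 10^3 L.

1.1 × 10^3 L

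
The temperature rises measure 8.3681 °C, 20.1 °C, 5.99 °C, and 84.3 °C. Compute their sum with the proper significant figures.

118.8 °C

8.3681 °C + 20.1 °C + 5.99 °C + 84.3 °C = 118.7581 °C.
Addition/subtraction keeps the fewest decimal places: 8.3681 → 4 decimal places, 20.1 → 1 decimal place, 5.99 → 2 decimal places, 84.3 → 1 decimal place; limit is 1.
Rounded to 1 decimal place: 118.8 °C.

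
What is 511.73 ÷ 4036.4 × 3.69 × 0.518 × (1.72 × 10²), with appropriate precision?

41.7

511.73 ÷ 4036.4 × 3.69 × 0.518 × (1.72 × 10²) = 41.6803400394…
Multiplication/division keeps the fewest significant figures: 511.73 → 5 s.f., 4036.4 → 5 s.f., 3.69 → 3 s.f., 0.518 → 3 s.f., 1.72 × 10² → 3 s.f.; limit is 3.
Rounded to 3 significant figures: 41.7.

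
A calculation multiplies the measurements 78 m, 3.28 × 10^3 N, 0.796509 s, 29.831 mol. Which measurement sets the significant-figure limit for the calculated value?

78 m

78 m → 2 s.f.; 3.28 × 10^3 N → 3 s.f.; 0.796509 s → 6 s.f.; 29.831 mol → 5 s.f.
The fewest is 2 significant figures, from 78 m.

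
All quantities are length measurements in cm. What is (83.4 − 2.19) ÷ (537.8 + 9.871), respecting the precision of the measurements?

83.4 − 2.19 = 81.21, limited to 1 d.p. → 3 s.f.; 537.8 + 9.871 = 547.671, limited to 1 d.p. → 4 s.f.
Carrying full precision, 81.21 ÷ 547.671 = 0.148282454247…; keep min(3, 4) = 3 s.f.
Rounded to 3 significant figures: 0.148.

0.148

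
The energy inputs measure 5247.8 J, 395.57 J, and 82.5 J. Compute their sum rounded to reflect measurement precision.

5247.8 J + 395.57 J + 82.5 J = 5725.87 J.
Addition/subtraction keeps the fewest decimal places: 5247.8 → 1 decimal place, 395.57 → 2 decimal places, 82.5 → 1 decimal place; limit is 1.
Rounded to 1 decimal place: 5.7259 × 10³ J.

5.7259 × 10³ J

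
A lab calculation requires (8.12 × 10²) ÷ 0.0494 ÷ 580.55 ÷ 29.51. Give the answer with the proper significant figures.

(8.12 × 10²) ÷ 0.0494 ÷ 580.55 ÷ 29.51 = 0.959445347915…
Multiplication/division keeps the fewest significant figures: 8.12 × 10² → 3 s.f., 0.0494 → 3 s.f., 580.55 → 5 s.f., 29.51 → 4 s.f.; limit is 3.
Rounded to 3 significant figures: 0.959.

0.959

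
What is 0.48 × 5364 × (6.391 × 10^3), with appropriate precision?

0.48 × 5364 × (6.391 × 10^3) = 16455035.52
Multiplication/division keeps the fewest significant figures: 0.48 → 2 s.f., 5364 → 4 s.f., 6.391 × 10^3 → 4 s.f.; limit is 2.
Rounded to 2 significant figures: 1.6 × 10^7.

1.6 × 10^7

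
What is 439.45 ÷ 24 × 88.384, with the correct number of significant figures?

1.6 × 10^3

439.45 ÷ 24 × 88.384 = 1618.34786667…
Multiplication/division keeps the fewest significant figures: 439.45 → 5 s.f., 24 → 2 s.f., 88.384 → 5 s.f.; limit is 2.
Rounded to 2 significant figures: 1.6 × 10^3.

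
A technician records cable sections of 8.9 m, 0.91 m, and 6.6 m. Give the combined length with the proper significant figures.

16.4 m

8.9 m + 0.91 m + 6.6 m = 16.41 m.
Addition/subtraction keeps the fewest decimal places: 8.9 → 1 decimal place, 0.91 → 2 decimal places, 6.6 → 1 decimal place; limit is 1.
Rounded to 1 decimal place: 16.4 m.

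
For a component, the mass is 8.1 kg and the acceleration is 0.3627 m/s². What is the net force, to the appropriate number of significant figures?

2.9 N

net force = 8.1 kg × 0.3627 m/s² = 2.93787 N.
8.1 has 2 significant figures; 0.3627 has 4.
Division/multiplication keeps the fewest: 2 significant figures.
Rounded: 2.9 N.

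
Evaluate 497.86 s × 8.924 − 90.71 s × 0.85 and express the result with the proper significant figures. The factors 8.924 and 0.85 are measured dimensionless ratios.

497.86 × 8.924 = 4442.90264 → 4443 s (4 s.f., last digit at the 10^0 place).
90.71 × 0.85 = 77.1035 → 77 s (2 s.f., last digit at the 10^0 place).
Difference: 4365.79914 s; keep the coarser place, 10^0.
Result: 4366 s.

4366 s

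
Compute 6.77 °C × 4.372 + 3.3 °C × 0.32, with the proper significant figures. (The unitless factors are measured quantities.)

30.7 °C

6.77 × 4.372 = 29.59844 → 29.6 °C (3 s.f., last digit at the 10^-1 place).
3.3 × 0.32 = 1.056 → 1.1 °C (2 s.f., last digit at the 10^-1 place).
Sum: 30.65444 °C; keep the coarser place, 10^-1.
Result: 30.7 °C.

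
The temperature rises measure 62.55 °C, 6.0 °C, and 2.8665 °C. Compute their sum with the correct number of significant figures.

71.4 °C

62.55 °C + 6.0 °C + 2.8665 °C = 71.4165 °C.
Addition/subtraction keeps the fewest decimal places: 62.55 → 2 decimal places, 6.0 → 1 decimal place, 2.8665 → 4 decimal places; limit is 1.
Rounded to 1 decimal place: 71.4 °C.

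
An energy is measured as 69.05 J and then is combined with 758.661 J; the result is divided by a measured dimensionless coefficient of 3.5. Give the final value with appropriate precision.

69.05 J + 758.661 J = 827.711 J; the sum is limited to 2 decimal places (5 s.f.).
Carrying full precision, 827.711 ÷ 3.5 = 236.488857143… J; 3.5 has 2 s.f., so the result keeps min(5, 2) = 2 s.f.
Rounded to 2 significant figures: 2.4 × 10² J.

2.4 × 10² J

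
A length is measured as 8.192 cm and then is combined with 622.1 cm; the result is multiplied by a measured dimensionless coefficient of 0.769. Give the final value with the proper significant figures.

8.192 cm + 622.1 cm = 630.292 cm; the sum is limited to 1 decimal place (4 s.f.).
Carrying full precision, 630.292 × 0.769 = 484.694548 cm; 0.769 has 3 s.f., so the result keeps min(4, 3) = 3 s.f.
Rounded to 3 significant figures: 485 cm.

485 cm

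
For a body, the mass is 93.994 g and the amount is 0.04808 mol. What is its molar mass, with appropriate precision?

molar mass = 93.994 g ÷ 0.04808 mol = 1954.95008319… g/mol.
93.994 has 5 significant figures; 0.04808 has 4.
Division/multiplication keeps the fewest: 4 significant figures.
Rounded: 1955 g/mol.

1955 g/mol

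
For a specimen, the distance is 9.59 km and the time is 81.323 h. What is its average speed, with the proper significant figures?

0.118 km/h

average speed = 9.59 km ÷ 81.323 h = 0.117924818317… km/h.
9.59 has 3 significant figures; 81.323 has 5.
Division/multiplication keeps the fewest: 3 significant figures.
Rounded: 0.118 km/h.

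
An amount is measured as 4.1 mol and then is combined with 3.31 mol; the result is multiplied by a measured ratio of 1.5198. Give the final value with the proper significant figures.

11 mol

4.1 mol + 3.31 mol = 7.41 mol; the sum is limited to 1 decimal place (2 s.f.).
Carrying full precision, 7.41 × 1.5198 = 11.261718 mol; 1.5198 has 5 s.f., so the result keeps min(2, 5) = 2 s.f.
Rounded to 2 significant figures: 11 mol.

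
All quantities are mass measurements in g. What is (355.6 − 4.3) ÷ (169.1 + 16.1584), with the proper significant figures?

355.6 − 4.3 = 351.3, limited to 1 d.p. → 4 s.f.; 169.1 + 16.1584 = 185.2584, limited to 1 d.p. → 4 s.f.
Carrying full precision, 351.3 ÷ 185.2584 = 1.89627029058…; keep min(4, 4) = 4 s.f.
Rounded to 4 significant figures: 1.896.

1.896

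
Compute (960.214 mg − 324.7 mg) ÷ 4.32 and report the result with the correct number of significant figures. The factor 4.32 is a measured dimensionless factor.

147 mg

960.214 mg − 324.7 mg = 635.514 mg; the difference is limited to 1 decimal place (4 s.f.).
Carrying full precision, 635.514 ÷ 4.32 = 147.109722222… mg; 4.32 has 3 s.f., so the result keeps min(4, 3) = 3 s.f.
Rounded to 3 significant figures: 147 mg.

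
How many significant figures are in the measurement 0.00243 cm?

0.00243: leading zeros are not significant.

3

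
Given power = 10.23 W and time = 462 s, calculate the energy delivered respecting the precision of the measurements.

4.73 × 10^3 J

energy delivered = 10.23 W × 462 s = 4726.26 J.
10.23 has 4 significant figures; 462 has 3.
Division/multiplication keeps the fewest: 3 significant figures.
Rounded: 4.73 × 10^3 J.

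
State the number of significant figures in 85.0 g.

85.0: trailing zeros after a decimal point are significant.

3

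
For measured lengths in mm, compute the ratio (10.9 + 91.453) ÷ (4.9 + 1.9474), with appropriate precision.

15

10.9 + 91.453 = 102.353, limited to 1 d.p. → 4 s.f.; 4.9 + 1.9474 = 6.8474, limited to 1 d.p. → 2 s.f.
Carrying full precision, 102.353 ÷ 6.8474 = 14.9477173818…; keep min(4, 2) = 2 s.f.
Rounded to 2 significant figures: 15.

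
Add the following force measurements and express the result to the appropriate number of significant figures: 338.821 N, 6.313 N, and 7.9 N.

338.821 N + 6.313 N + 7.9 N = 353.034 N.
Addition/subtraction keeps the fewest decimal places: 338.821 → 3 decimal places, 6.313 → 3 decimal places, 7.9 → 1 decimal place; limit is 1.
Rounded to 1 decimal place: 353.0 N.

353.0 N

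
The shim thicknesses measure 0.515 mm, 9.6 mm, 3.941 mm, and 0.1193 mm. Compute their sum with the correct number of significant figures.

0.515 mm + 9.6 mm + 3.941 mm + 0.1193 mm = 14.1753 mm.
Addition/subtraction keeps the fewest decimal places: 0.515 → 3 decimal places, 9.6 → 1 decimal place, 3.941 → 3 decimal places, 0.1193 → 4 decimal places; limit is 1.
Rounded to 1 decimal place: 14.2 mm.

14.2 mm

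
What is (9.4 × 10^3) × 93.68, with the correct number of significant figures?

(9.4 × 10^3) × 93.68 = 880592
Multiplication/division keeps the fewest significant figures: 9.4 × 10^3 → 2 s.f., 93.68 → 4 s.f.; limit is 2.
Rounded to 2 significant figures: 8.8 × 10^5.

8.8 × 10^5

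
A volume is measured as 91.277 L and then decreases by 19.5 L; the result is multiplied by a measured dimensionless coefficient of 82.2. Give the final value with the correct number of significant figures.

91.277 L − 19.5 L = 71.777 L; the difference is limited to 1 decimal place (3 s.f.).
Carrying full precision, 71.777 × 82.2 = 5900.0694 L; 82.2 has 3 s.f., so the result keeps min(3, 3) = 3 s.f.
Rounded to 3 significant figures: 5.90 × 10³ L.

5.90 × 10³ L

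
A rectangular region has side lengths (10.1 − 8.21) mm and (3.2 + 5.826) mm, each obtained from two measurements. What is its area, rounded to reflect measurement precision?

17 mm²

10.1 − 8.21 = 1.89, limited to 1 d.p. → 2 s.f.; 3.2 + 5.826 = 9.026, limited to 1 d.p. → 2 s.f.
Carrying full precision, 1.89 × 9.026 = 17.05914; keep min(2, 2) = 2 s.f.
Rounded to 2 significant figures: 17 mm².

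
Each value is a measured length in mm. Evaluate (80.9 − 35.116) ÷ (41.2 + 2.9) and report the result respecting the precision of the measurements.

1.04

80.9 − 35.116 = 45.784, limited to 1 d.p. → 3 s.f.; 41.2 + 2.9 = 44.1, limited to 1 d.p. → 3 s.f.
Carrying full precision, 45.784 ÷ 44.1 = 1.03818594104…; keep min(3, 3) = 3 s.f.
Rounded to 3 significant figures: 1.04.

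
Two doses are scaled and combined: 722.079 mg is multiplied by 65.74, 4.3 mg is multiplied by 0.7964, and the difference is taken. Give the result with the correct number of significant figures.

4.747 × 10^4 mg

722.079 × 65.74 = 47469.47346 → 4.747 × 10^4 mg (4 s.f., last digit at the 10^1 place).
4.3 × 0.7964 = 3.42452 → 3.4 mg (2 s.f., last digit at the 10^-1 place).
Difference: 47466.04894 mg; keep the coarser place, 10^1.
Result: 4.747 × 10^4 mg.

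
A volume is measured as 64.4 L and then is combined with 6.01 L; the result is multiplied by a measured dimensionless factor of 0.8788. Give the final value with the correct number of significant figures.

61.9 L

64.4 L + 6.01 L = 70.41 L; the sum is limited to 1 decimal place (3 s.f.).
Carrying full precision, 70.41 × 0.8788 = 61.876308 L; 0.8788 has 4 s.f., so the result keeps min(3, 4) = 3 s.f.
Rounded to 3 significant figures: 61.9 L.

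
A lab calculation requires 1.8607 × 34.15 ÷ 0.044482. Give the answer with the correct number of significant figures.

1429

1.8607 × 34.15 ÷ 0.044482 = 1428.50827301…
Multiplication/division keeps the fewest significant figures: 1.8607 → 5 s.f., 34.15 → 4 s.f., 0.044482 → 5 s.f.; limit is 4.
Rounded to 4 significant figures: 1429.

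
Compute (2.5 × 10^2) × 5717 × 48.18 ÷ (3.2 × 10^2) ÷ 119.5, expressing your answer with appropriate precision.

1.8 × 10^3

(2.5 × 10^2) × 5717 × 48.18 ÷ (3.2 × 10^2) ÷ 119.5 = 1800.76529812…
Multiplication/division keeps the fewest significant figures: 2.5 × 10^2 → 2 s.f., 5717 → 4 s.f., 48.18 → 4 s.f., 3.2 × 10^2 → 2 s.f., 119.5 → 4 s.f.; limit is 2.
Rounded to 2 significant figures: 1.8 × 10^3.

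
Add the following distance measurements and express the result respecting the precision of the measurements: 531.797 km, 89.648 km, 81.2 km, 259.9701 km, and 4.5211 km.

531.797 km + 89.648 km + 81.2 km + 259.9701 km + 4.5211 km = 967.1362 km.
Addition/subtraction keeps the fewest decimal places: 531.797 → 3 decimal places, 89.648 → 3 decimal places, 81.2 → 1 decimal place, 259.9701 → 4 decimal places, 4.5211 → 4 decimal places; limit is 1.
Rounded to 1 decimal place: 967.1 km.

967.1 km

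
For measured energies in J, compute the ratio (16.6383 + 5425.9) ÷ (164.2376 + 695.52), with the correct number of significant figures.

6.3303

16.6383 + 5425.9 = 5442.5383, limited to 1 d.p. → 5 s.f.; 164.2376 + 695.52 = 859.7576, limited to 2 d.p. → 5 s.f.
Carrying full precision, 5442.5383 ÷ 859.7576 = 6.33031717312…; keep min(5, 5) = 5 s.f.
Rounded to 5 significant figures: 6.3303.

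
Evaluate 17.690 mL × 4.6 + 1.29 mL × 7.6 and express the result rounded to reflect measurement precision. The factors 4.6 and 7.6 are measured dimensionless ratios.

17.690 × 4.6 = 81.374 → 81 mL (2 s.f., last digit at the 10^0 place).
1.29 × 7.6 = 9.804 → 9.8 mL (2 s.f., last digit at the 10^-1 place).
Sum: 91.178 mL; keep the coarser place, 10^0.
Result: 91 mL.

91 mL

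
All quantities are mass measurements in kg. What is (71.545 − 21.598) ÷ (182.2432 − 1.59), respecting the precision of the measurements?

71.545 − 21.598 = 49.947, limited to 3 d.p. → 5 s.f.; 182.2432 − 1.59 = 180.6532, limited to 2 d.p. → 5 s.f.
Carrying full precision, 49.947 ÷ 180.6532 = 0.276480018068…; keep min(5, 5) = 5 s.f.
Rounded to 5 significant figures: 0.27648.

0.27648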